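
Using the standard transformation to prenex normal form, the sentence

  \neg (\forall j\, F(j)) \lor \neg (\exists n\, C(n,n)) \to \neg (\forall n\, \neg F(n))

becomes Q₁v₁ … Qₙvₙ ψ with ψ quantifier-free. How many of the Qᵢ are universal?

First replace A → B with ¬A ∨ B.
  \neg (\neg (\forall j\, F(j)) \lor \neg (\exists n\, C(n,n))) \lor \neg (\forall n\, \neg F(n))
Move each ¬ inward, flipping quantifiers it crosses:
  (\forall j\, F(j)) \land (\exists n\, C(n,n)) \lor (\exists n\, F(n))
Standardize variables apart so no two quantifiers bind the same name: n↦u1.
  (\forall j\, F(j)) \land (\exists n\, C(n,n)) \lor (\exists u1\, F(u1))
Extract every quantifier outward, since the variables are now distinct and don't occur free across branches:
  \forall j\, \exists n\, \exists u1\, (F(j) \land C(n,n) \lor F(u1))
The prefix is \forall j \exists n \exists u1: 1 universal, 2 existential.

1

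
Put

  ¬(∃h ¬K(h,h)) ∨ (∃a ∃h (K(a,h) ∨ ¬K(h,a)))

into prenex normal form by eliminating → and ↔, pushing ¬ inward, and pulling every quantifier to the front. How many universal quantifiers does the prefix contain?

Push ¬ through the quantifiers and connectives to reach negation normal form:
  (∀h K(h,h)) ∨ (∃a ∃h (K(a,h) ∨ ¬K(h,a)))
Rename bound variables to avoid capture: h↦c.
  (∀h K(h,h)) ∨ (∃a ∃c (K(a,c) ∨ ¬K(c,a)))
Finally move all quantifiers to the prefix:
  ∀h ∃a ∃c (K(h,h) ∨ K(a,c) ∨ ¬K(c,a))
The prefix is ∀h ∃a ∃c: 1 universal, 2 existential.

1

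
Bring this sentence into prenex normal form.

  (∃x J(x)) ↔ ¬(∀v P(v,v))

∀x ∃v ∀u ∃r ((¬J(x) ∨ ¬P(v,v)) ∧ (P(u,u) ∨ J(r)))

Rewrite implications/biconditionals: A → B as ¬A ∨ B; A ↔ B as (¬A ∨ B) ∧ (¬B ∨ A).
  (¬(∃x J(x)) ∨ ¬(∀v P(v,v))) ∧ (¬¬(∀v P(v,v)) ∨ (∃x J(x)))
Drive negations inward (¬∀x A ≡ ∃x ¬A, ¬∃x A ≡ ∀x ¬A, De Morgan for ∧/∨):
  ((∀x ¬J(x)) ∨ (∃v ¬P(v,v))) ∧ ((∀v P(v,v)) ∨ (∃x J(x)))
Standardize variables apart so no two quantifiers bind the same name: v↦u, x↦r.
  ((∀x ¬J(x)) ∨ (∃v ¬P(v,v))) ∧ ((∀u P(u,u)) ∨ (∃r J(r)))
Extract every quantifier outward, since the variables are now distinct and don't occur free across branches:
  ∀x ∃v ∀u ∃r ((¬J(x) ∨ ¬P(v,v)) ∧ (P(u,u) ∨ J(r)))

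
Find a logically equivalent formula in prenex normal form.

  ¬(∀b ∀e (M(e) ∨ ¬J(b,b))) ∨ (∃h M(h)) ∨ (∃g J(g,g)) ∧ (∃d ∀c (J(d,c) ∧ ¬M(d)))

Drive negations inward (¬∀x A ≡ ∃x ¬A, ¬∃x A ≡ ∀x ¬A, De Morgan for ∧/∨):
  (∃b ∃e (¬M(e) ∧ J(b,b))) ∨ (∃h M(h)) ∨ (∃g J(g,g)) ∧ (∃d ∀c (J(d,c) ∧ ¬M(d)))
Pull the quantifiers to the front (each side's bound variable is not free in the other side):
  ∃b ∃e ∃h ∃g ∃d ∀c (¬M(e) ∧ J(b,b) ∨ M(h) ∨ J(g,g) ∧ J(d,c) ∧ ¬M(d))

∃b ∃e ∃h ∃g ∃d ∀c (¬M(e) ∧ J(b,b) ∨ M(h) ∨ J(g,g) ∧ J(d,c) ∧ ¬M(d))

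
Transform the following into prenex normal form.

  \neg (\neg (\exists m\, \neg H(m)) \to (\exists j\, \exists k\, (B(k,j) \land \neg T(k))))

\forall m\, \forall j\, \forall k\, (H(m) \land (\neg B(k,j) \lor T(k)))

Rewrite implications/biconditionals: A → B as ¬A ∨ B.
  \neg (\neg \neg (\exists m\, \neg H(m)) \lor (\exists j\, \exists k\, (B(k,j) \land \neg T(k))))
Drive negations inward (¬∀x A ≡ ∃x ¬A, ¬∃x A ≡ ∀x ¬A, De Morgan for ∧/∨):
  (\forall m\, H(m)) \land (\forall j\, \forall k\, (\neg B(k,j) \lor T(k)))
Finally move all quantifiers to the prefix:
  \forall m\, \forall j\, \forall k\, (H(m) \land (\neg B(k,j) \lor T(k)))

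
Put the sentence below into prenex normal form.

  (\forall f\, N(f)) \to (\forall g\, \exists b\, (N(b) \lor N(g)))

First replace A → B with ¬A ∨ B.
  \neg (\forall f\, N(f)) \lor (\forall g\, \exists b\, (N(b) \lor N(g)))
Move each ¬ inward, flipping quantifiers it crosses:
  (\exists f\, \neg N(f)) \lor (\forall g\, \exists b\, (N(b) \lor N(g)))
All bound variables are already distinct, so no renaming is needed.
Extract every quantifier outward, since the variables are now distinct and don't occur free across branches:
  \exists f\, \forall g\, \exists b\, (\neg N(f) \lor N(b) \lor N(g))

\exists f\, \forall g\, \exists b\, (\neg N(f) \lor N(b) \lor N(g))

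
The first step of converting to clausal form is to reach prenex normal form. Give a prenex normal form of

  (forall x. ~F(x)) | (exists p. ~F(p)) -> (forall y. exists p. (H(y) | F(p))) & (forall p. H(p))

exists x. forall p. forall y. exists v1. forall y1. (F(x) & F(p) | (H(y) | F(v1)) & H(y1))

Eliminate → and ↔ using ¬ and ∨.
  ~((forall x. ~F(x)) | (exists p. ~F(p))) | (forall y. exists p. (H(y) | F(p))) & (forall p. H(p))
Drive negations inward (¬∀x A ≡ ∃x ¬A, ¬∃x A ≡ ∀x ¬A, De Morgan for ∧/∨):
  (exists x. F(x)) & (forall p. F(p)) | (forall y. exists p. (H(y) | F(p))) & (forall p. H(p))
Rename bound variables to avoid capture: p↦v1, p↦y1.
  (exists x. F(x)) & (forall p. F(p)) | (forall y. exists v1. (H(y) | F(v1))) & (forall y1. H(y1))
Pull the quantifiers to the front (each side's bound variable is not free in the other side):
  exists x. forall p. forall y. exists v1. forall y1. (F(x) & F(p) | (H(y) | F(v1)) & H(y1))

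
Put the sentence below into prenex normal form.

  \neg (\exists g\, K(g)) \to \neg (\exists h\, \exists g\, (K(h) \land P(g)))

\exists g\, \forall h\, \forall u1\, (K(g) \lor \neg K(h) \lor \neg P(u1))

Eliminate → and ↔ using ¬ and ∨.
  \neg \neg (\exists g\, K(g)) \lor \neg (\exists h\, \exists g\, (K(h) \land P(g)))
Move each ¬ inward, flipping quantifiers it crosses:
  (\exists g\, K(g)) \lor (\forall h\, \forall g\, (\neg K(h) \lor \neg P(g)))
Standardize variables apart so no two quantifiers bind the same name: g↦u1.
  (\exists g\, K(g)) \lor (\forall h\, \forall u1\, (\neg K(h) \lor \neg P(u1)))
Finally move all quantifiers to the prefix:
  \exists g\, \forall h\, \forall u1\, (K(g) \lor \neg K(h) \lor \neg P(u1))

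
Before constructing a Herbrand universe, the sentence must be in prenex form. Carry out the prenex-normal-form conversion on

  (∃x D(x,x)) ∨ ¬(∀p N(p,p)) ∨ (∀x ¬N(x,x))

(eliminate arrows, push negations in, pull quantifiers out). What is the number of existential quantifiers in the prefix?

2

Move each ¬ inward, flipping quantifiers it crosses:
  (∃x D(x,x)) ∨ (∃p ¬N(p,p)) ∨ (∀x ¬N(x,x))
Standardize variables apart so no two quantifiers bind the same name: x↦v1.
  (∃x D(x,x)) ∨ (∃p ¬N(p,p)) ∨ (∀v1 ¬N(v1,v1))
Finally move all quantifiers to the prefix:
  ∃x ∃p ∀v1 (D(x,x) ∨ ¬N(p,p) ∨ ¬N(v1,v1))
The prefix is ∃x ∃p ∀v1: 1 universal, 2 existential.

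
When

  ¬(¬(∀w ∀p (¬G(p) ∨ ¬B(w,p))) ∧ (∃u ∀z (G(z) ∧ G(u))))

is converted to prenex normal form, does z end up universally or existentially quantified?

existential

Push ¬ through the quantifiers and connectives to reach negation normal form:
  (∀w ∀p (¬G(p) ∨ ¬B(w,p))) ∨ (∀u ∃z (¬G(z) ∨ ¬G(u)))
All bound variables are already distinct, so no renaming is needed.
Pull the quantifiers to the front (each side's bound variable is not free in the other side):
  ∀w ∀p ∀u ∃z (¬G(p) ∨ ¬B(w,p) ∨ ¬G(z) ∨ ¬G(u))
The quantifier ∀z sits under an odd number of negations, so it flips to ∃z.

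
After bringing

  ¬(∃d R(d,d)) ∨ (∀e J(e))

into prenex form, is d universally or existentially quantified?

Drive negations inward (¬∀x A ≡ ∃x ¬A, ¬∃x A ≡ ∀x ¬A, De Morgan for ∧/∨):
  (∀d ¬R(d,d)) ∨ (∀e J(e))
Finally move all quantifiers to the prefix:
  ∀d ∀e (¬R(d,d) ∨ J(e))
The quantifier ∃d sits under an odd number of negations, so it flips to ∀d.

universal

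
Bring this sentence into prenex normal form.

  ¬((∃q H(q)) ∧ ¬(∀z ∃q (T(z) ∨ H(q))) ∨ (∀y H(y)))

∀q ∀z ∃u1 ∃y ((¬H(q) ∨ T(z) ∨ H(u1)) ∧ ¬H(y))

Move each ¬ inward, flipping quantifiers it crosses:
  ((∀q ¬H(q)) ∨ (∀z ∃q (T(z) ∨ H(q)))) ∧ (∃y ¬H(y))
Give each quantifier a distinct variable: q↦u1.
  ((∀q ¬H(q)) ∨ (∀z ∃u1 (T(z) ∨ H(u1)))) ∧ (∃y ¬H(y))
Pull the quantifiers to the front (each side's bound variable is not free in the other side):
  ∀q ∀z ∃u1 ∃y ((¬H(q) ∨ T(z) ∨ H(u1)) ∧ ¬H(y))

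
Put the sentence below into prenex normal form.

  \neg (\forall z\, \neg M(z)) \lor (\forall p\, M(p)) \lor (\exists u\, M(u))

Move each ¬ inward, flipping quantifiers it crosses:
  (\exists z\, M(z)) \lor (\forall p\, M(p)) \lor (\exists u\, M(u))
All bound variables are already distinct, so no renaming is needed.
Finally move all quantifiers to the prefix:
  \exists z\, \forall p\, \exists u\, (M(z) \lor M(p) \lor M(u))

\exists z\, \forall p\, \exists u\, (M(z) \lor M(p) \lor M(u))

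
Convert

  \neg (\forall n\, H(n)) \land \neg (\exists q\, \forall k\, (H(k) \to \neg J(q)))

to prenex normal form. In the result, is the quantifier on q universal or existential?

universal

First replace A → B with ¬A ∨ B.
  \neg (\forall n\, H(n)) \land \neg (\exists q\, \forall k\, (\neg H(k) \lor \neg J(q)))
Move each ¬ inward, flipping quantifiers it crosses:
  (\exists n\, \neg H(n)) \land (\forall q\, \exists k\, (H(k) \land J(q)))
All bound variables are already distinct, so no renaming is needed.
Pull the quantifiers to the front (each side's bound variable is not free in the other side):
  \exists n\, \forall q\, \exists k\, (\neg H(n) \land H(k) \land J(q))
The quantifier \exists q sits under an odd number of negations (counting the antecedent side of each →), so it flips to \forall q.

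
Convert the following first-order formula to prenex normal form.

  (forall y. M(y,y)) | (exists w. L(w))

Extract every quantifier outward, since the variables are now distinct and don't occur free across branches:
  forall y. exists w. (M(y,y) | L(w))

forall y. exists w. (M(y,y) | L(w))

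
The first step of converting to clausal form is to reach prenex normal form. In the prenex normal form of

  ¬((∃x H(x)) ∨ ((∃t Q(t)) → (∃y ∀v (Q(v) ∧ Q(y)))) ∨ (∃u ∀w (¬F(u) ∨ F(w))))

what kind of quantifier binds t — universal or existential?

existential

Eliminate → and ↔ using ¬ and ∨.
  ¬((∃x H(x)) ∨ ¬(∃t Q(t)) ∨ (∃y ∀v (Q(v) ∧ Q(y))) ∨ (∃u ∀w (¬F(u) ∨ F(w))))
Push ¬ through the quantifiers and connectives to reach negation normal form:
  (∀x ¬H(x)) ∧ (∃t Q(t)) ∧ (∀y ∃v (¬Q(v) ∨ ¬Q(y))) ∧ (∀u ∃w (F(u) ∧ ¬F(w)))
Pull the quantifiers to the front (each side's bound variable is not free in the other side):
  ∀x ∃t ∀y ∃v ∀u ∃w (¬H(x) ∧ Q(t) ∧ (¬Q(v) ∨ ¬Q(y)) ∧ F(u) ∧ ¬F(w))
The quantifier ∃t sits under an even number of negations (counting the antecedent side of each →), so it remains existential.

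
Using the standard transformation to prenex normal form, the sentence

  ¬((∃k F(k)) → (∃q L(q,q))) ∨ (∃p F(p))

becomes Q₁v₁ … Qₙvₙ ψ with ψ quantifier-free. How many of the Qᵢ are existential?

2

Eliminate → and ↔ using ¬ and ∨.
  ¬(¬(∃k F(k)) ∨ (∃q L(q,q))) ∨ (∃p F(p))
Push ¬ through the quantifiers and connectives to reach negation normal form:
  (∃k F(k)) ∧ (∀q ¬L(q,q)) ∨ (∃p F(p))
All bound variables are already distinct, so no renaming is needed.
Finally move all quantifiers to the prefix:
  ∃k ∀q ∃p (F(k) ∧ ¬L(q,q) ∨ F(p))
The prefix is ∃k ∀q ∃p: 1 universal, 2 existential.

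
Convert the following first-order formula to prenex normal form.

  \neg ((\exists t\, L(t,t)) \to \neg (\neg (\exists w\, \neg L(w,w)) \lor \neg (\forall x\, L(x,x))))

\exists t\, \forall w\, \exists x\, (L(t,t) \land (L(w,w) \lor \neg L(x,x)))

First replace A → B with ¬A ∨ B.
  \neg (\neg (\exists t\, L(t,t)) \lor \neg (\neg (\exists w\, \neg L(w,w)) \lor \neg (\forall x\, L(x,x))))
Move each ¬ inward, flipping quantifiers it crosses:
  (\exists t\, L(t,t)) \land ((\forall w\, L(w,w)) \lor (\exists x\, \neg L(x,x)))
All bound variables are already distinct, so no renaming is needed.
Pull the quantifiers to the front (each side's bound variable is not free in the other side):
  \exists t\, \forall w\, \exists x\, (L(t,t) \land (L(w,w) \lor \neg L(x,x)))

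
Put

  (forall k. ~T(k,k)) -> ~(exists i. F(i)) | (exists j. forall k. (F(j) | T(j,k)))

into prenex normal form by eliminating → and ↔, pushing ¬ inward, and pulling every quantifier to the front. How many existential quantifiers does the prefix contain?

First replace A → B with ¬A ∨ B.
  ~(forall k. ~T(k,k)) | ~(exists i. F(i)) | (exists j. forall k. (F(j) | T(j,k)))
Move each ¬ inward, flipping quantifiers it crosses:
  (exists k. T(k,k)) | (forall i. ~F(i)) | (exists j. forall k. (F(j) | T(j,k)))
Standardize variables apart so no two quantifiers bind the same name: k↦z1.
  (exists k. T(k,k)) | (forall i. ~F(i)) | (exists j. forall z1. (F(j) | T(j,z1)))
Finally move all quantifiers to the prefix:
  exists k. forall i. exists j. forall z1. (T(k,k) | ~F(i) | F(j) | T(j,z1))
The prefix is exists k forall i exists j forall z1: 2 universal, 2 existential.

2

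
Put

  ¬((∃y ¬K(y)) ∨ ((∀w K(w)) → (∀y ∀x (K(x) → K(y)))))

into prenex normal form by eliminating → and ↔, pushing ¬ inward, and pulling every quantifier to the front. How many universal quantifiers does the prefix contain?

Rewrite implications/biconditionals: A → B as ¬A ∨ B.
  ¬((∃y ¬K(y)) ∨ ¬(∀w K(w)) ∨ (∀y ∀x (¬K(x) ∨ K(y))))
Push ¬ through the quantifiers and connectives to reach negation normal form:
  (∀y K(y)) ∧ (∀w K(w)) ∧ (∃y ∃x (K(x) ∧ ¬K(y)))
Rename bound variables to avoid capture: y↦z.
  (∀y K(y)) ∧ (∀w K(w)) ∧ (∃z ∃x (K(x) ∧ ¬K(z)))
Pull the quantifiers to the front (each side's bound variable is not free in the other side):
  ∀y ∀w ∃z ∃x (K(y) ∧ K(w) ∧ K(x) ∧ ¬K(z))
The prefix is ∀y ∀w ∃z ∃x: 2 universal, 2 existential.

2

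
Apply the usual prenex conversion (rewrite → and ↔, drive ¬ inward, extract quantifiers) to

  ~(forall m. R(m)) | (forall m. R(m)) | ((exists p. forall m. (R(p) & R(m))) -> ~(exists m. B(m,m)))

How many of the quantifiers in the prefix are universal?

First replace A → B with ¬A ∨ B.
  ~(forall m. R(m)) | (forall m. R(m)) | ~(exists p. forall m. (R(p) & R(m))) | ~(exists m. B(m,m))
Drive negations inward (¬∀x A ≡ ∃x ¬A, ¬∃x A ≡ ∀x ¬A, De Morgan for ∧/∨):
  (exists m. ~R(m)) | (forall m. R(m)) | (forall p. exists m. (~R(p) | ~R(m))) | (forall m. ~B(m,m))
Rename bound variables to avoid capture: m↦v, m↦s, m↦w.
  (exists m. ~R(m)) | (forall v. R(v)) | (forall p. exists s. (~R(p) | ~R(s))) | (forall w. ~B(w,w))
Extract every quantifier outward, since the variables are now distinct and don't occur free across branches:
  exists m. forall v. forall p. exists s. forall w. (~R(m) | R(v) | ~R(p) | ~R(s) | ~B(w,w))
The prefix is exists m forall v forall p exists s forall w: 3 universal, 2 existential.

3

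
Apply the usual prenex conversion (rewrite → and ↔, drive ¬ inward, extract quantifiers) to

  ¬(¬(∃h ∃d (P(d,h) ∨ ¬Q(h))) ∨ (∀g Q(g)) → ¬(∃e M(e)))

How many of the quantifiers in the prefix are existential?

Rewrite implications/biconditionals: A → B as ¬A ∨ B.
  ¬(¬(¬(∃h ∃d (P(d,h) ∨ ¬Q(h))) ∨ (∀g Q(g))) ∨ ¬(∃e M(e)))
Move each ¬ inward, flipping quantifiers it crosses:
  ((∀h ∀d (¬P(d,h) ∧ Q(h))) ∨ (∀g Q(g))) ∧ (∃e M(e))
All bound variables are already distinct, so no renaming is needed.
Extract every quantifier outward, since the variables are now distinct and don't occur free across branches:
  ∀h ∀d ∀g ∃e ((¬P(d,h) ∧ Q(h) ∨ Q(g)) ∧ M(e))
The prefix is ∀h ∀d ∀g ∃e: 3 universal, 1 existential.

1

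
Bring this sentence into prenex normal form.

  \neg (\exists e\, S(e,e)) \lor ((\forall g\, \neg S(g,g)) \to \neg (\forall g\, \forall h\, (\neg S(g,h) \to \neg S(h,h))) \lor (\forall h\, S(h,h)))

\forall e\, \exists g\, \exists z\, \exists h\, \forall y\, (\neg S(e,e) \lor S(g,g) \lor \neg S(z,h) \land S(h,h) \lor S(y,y))

Rewrite implications/biconditionals: A → B as ¬A ∨ B.
  \neg (\exists e\, S(e,e)) \lor \neg (\forall g\, \neg S(g,g)) \lor \neg (\forall g\, \forall h\, (\neg \neg S(g,h) \lor \neg S(h,h))) \lor (\forall h\, S(h,h))
Drive negations inward (¬∀x A ≡ ∃x ¬A, ¬∃x A ≡ ∀x ¬A, De Morgan for ∧/∨):
  (\forall e\, \neg S(e,e)) \lor (\exists g\, S(g,g)) \lor (\exists g\, \exists h\, (\neg S(g,h) \land S(h,h))) \lor (\forall h\, S(h,h))
Rename bound variables to avoid capture: g↦z, h↦y.
  (\forall e\, \neg S(e,e)) \lor (\exists g\, S(g,g)) \lor (\exists z\, \exists h\, (\neg S(z,h) \land S(h,h))) \lor (\forall y\, S(y,y))
Pull the quantifiers to the front (each side's bound variable is not free in the other side):
  \forall e\, \exists g\, \exists z\, \exists h\, \forall y\, (\neg S(e,e) \lor S(g,g) \lor \neg S(z,h) \land S(h,h) \lor S(y,y))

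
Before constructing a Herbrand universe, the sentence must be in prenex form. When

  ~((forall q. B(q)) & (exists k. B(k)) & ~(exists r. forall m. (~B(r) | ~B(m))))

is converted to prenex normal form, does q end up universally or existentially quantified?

Move each ¬ inward, flipping quantifiers it crosses:
  (exists q. ~B(q)) | (forall k. ~B(k)) | (exists r. forall m. (~B(r) | ~B(m)))
Extract every quantifier outward, since the variables are now distinct and don't occur free across branches:
  exists q. forall k. exists r. forall m. (~B(q) | ~B(k) | ~B(r) | ~B(m))
The quantifier forall q sits under an odd number of negations, so it flips to exists q.

existential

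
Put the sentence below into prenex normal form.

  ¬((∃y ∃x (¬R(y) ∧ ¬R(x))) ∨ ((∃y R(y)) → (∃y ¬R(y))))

Rewrite implications/biconditionals: A → B as ¬A ∨ B.
  ¬((∃y ∃x (¬R(y) ∧ ¬R(x))) ∨ ¬(∃y R(y)) ∨ (∃y ¬R(y)))
Drive negations inward (¬∀x A ≡ ∃x ¬A, ¬∃x A ≡ ∀x ¬A, De Morgan for ∧/∨):
  (∀y ∀x (R(y) ∨ R(x))) ∧ (∃y R(y)) ∧ (∀y R(y))
Give each quantifier a distinct variable: y↦u1, y↦p.
  (∀y ∀x (R(y) ∨ R(x))) ∧ (∃u1 R(u1)) ∧ (∀p R(p))
Finally move all quantifiers to the prefix:
  ∀y ∀x ∃u1 ∀p ((R(y) ∨ R(x)) ∧ R(u1) ∧ R(p))

∀y ∀x ∃u1 ∀p ((R(y) ∨ R(x)) ∧ R(u1) ∧ R(p))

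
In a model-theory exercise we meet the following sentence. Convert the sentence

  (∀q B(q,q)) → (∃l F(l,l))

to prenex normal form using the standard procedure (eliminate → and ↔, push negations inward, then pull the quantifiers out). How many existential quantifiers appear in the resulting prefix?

2

Rewrite implications/biconditionals: A → B as ¬A ∨ B.
  ¬(∀q B(q,q)) ∨ (∃l F(l,l))
Move each ¬ inward, flipping quantifiers it crosses:
  (∃q ¬B(q,q)) ∨ (∃l F(l,l))
Pull the quantifiers to the front (each side's bound variable is not free in the other side):
  ∃q ∃l (¬B(q,q) ∨ F(l,l))
The prefix is ∃q ∃l: 0 universal, 2 existential.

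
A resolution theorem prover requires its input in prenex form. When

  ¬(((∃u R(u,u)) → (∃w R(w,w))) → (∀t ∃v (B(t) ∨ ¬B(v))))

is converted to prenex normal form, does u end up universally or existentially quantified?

universal

Eliminate → and ↔ using ¬ and ∨.
  ¬(¬(¬(∃u R(u,u)) ∨ (∃w R(w,w))) ∨ (∀t ∃v (B(t) ∨ ¬B(v))))
Push ¬ through the quantifiers and connectives to reach negation normal form:
  ((∀u ¬R(u,u)) ∨ (∃w R(w,w))) ∧ (∃t ∀v (¬B(t) ∧ B(v)))
All bound variables are already distinct, so no renaming is needed.
Finally move all quantifiers to the prefix:
  ∀u ∃w ∃t ∀v ((¬R(u,u) ∨ R(w,w)) ∧ ¬B(t) ∧ B(v))
The quantifier ∃u sits under an odd number of negations (counting the antecedent side of each →), so it flips to ∀u.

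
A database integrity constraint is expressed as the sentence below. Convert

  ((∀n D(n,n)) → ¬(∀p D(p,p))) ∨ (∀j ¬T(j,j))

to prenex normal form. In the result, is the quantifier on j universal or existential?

Eliminate → and ↔ using ¬ and ∨.
  ¬(∀n D(n,n)) ∨ ¬(∀p D(p,p)) ∨ (∀j ¬T(j,j))
Push ¬ through the quantifiers and connectives to reach negation normal form:
  (∃n ¬D(n,n)) ∨ (∃p ¬D(p,p)) ∨ (∀j ¬T(j,j))
All bound variables are already distinct, so no renaming is needed.
Extract every quantifier outward, since the variables are now distinct and don't occur free across branches:
  ∃n ∃p ∀j (¬D(n,n) ∨ ¬D(p,p) ∨ ¬T(j,j))
The quantifier ∀j sits under an even number of negations (counting the antecedent side of each →), so it remains universal.

universal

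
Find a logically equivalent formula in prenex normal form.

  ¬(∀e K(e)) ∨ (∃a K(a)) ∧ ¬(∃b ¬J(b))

Move each ¬ inward, flipping quantifiers it crosses:
  (∃e ¬K(e)) ∨ (∃a K(a)) ∧ (∀b J(b))
Finally move all quantifiers to the prefix:
  ∃e ∃a ∀b (¬K(e) ∨ K(a) ∧ J(b))

∃e ∃a ∀b (¬K(e) ∨ K(a) ∧ J(b))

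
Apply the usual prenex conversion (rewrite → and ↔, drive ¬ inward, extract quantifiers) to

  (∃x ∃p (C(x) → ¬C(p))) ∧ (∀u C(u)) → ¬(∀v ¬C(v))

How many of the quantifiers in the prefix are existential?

2

First replace A → B with ¬A ∨ B.
  ¬((∃x ∃p (¬C(x) ∨ ¬C(p))) ∧ (∀u C(u))) ∨ ¬(∀v ¬C(v))
Drive negations inward (¬∀x A ≡ ∃x ¬A, ¬∃x A ≡ ∀x ¬A, De Morgan for ∧/∨):
  (∀x ∀p (C(x) ∧ C(p))) ∨ (∃u ¬C(u)) ∨ (∃v C(v))
All bound variables are already distinct, so no renaming is needed.
Finally move all quantifiers to the prefix:
  ∀x ∀p ∃u ∃v (C(x) ∧ C(p) ∨ ¬C(u) ∨ C(v))
The prefix is ∀x ∀p ∃u ∃v: 2 universal, 2 existential.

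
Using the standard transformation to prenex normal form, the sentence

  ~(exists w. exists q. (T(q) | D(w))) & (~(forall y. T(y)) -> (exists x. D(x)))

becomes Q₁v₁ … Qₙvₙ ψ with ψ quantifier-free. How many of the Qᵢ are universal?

3

Eliminate → and ↔ using ¬ and ∨.
  ~(exists w. exists q. (T(q) | D(w))) & (~~(forall y. T(y)) | (exists x. D(x)))
Push ¬ through the quantifiers and connectives to reach negation normal form:
  (forall w. forall q. (~T(q) & ~D(w))) & ((forall y. T(y)) | (exists x. D(x)))
All bound variables are already distinct, so no renaming is needed.
Finally move all quantifiers to the prefix:
  forall w. forall q. forall y. exists x. (~T(q) & ~D(w) & (T(y) | D(x)))
The prefix is forall w forall q forall y exists x: 3 universal, 1 existential.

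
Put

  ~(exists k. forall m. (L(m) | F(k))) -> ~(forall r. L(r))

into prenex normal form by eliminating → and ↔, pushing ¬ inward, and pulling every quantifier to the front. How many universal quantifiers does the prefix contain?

1

Eliminate → and ↔ using ¬ and ∨.
  ~~(exists k. forall m. (L(m) | F(k))) | ~(forall r. L(r))
Move each ¬ inward, flipping quantifiers it crosses:
  (exists k. forall m. (L(m) | F(k))) | (exists r. ~L(r))
All bound variables are already distinct, so no renaming is needed.
Finally move all quantifiers to the prefix:
  exists k. forall m. exists r. (L(m) | F(k) | ~L(r))
The prefix is exists k forall m exists r: 1 universal, 2 existential.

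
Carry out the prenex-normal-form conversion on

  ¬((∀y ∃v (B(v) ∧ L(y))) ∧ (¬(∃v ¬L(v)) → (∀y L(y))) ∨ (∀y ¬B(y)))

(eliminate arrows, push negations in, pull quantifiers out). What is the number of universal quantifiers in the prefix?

2

Rewrite implications/biconditionals: A → B as ¬A ∨ B.
  ¬((∀y ∃v (B(v) ∧ L(y))) ∧ (¬¬(∃v ¬L(v)) ∨ (∀y L(y))) ∨ (∀y ¬B(y)))
Push ¬ through the quantifiers and connectives to reach negation normal form:
  ((∃y ∀v (¬B(v) ∨ ¬L(y))) ∨ (∀v L(v)) ∧ (∃y ¬L(y))) ∧ (∃y B(y))
Give each quantifier a distinct variable: v↦x, y↦q, y↦s.
  ((∃y ∀v (¬B(v) ∨ ¬L(y))) ∨ (∀x L(x)) ∧ (∃q ¬L(q))) ∧ (∃s B(s))
Pull the quantifiers to the front (each side's bound variable is not free in the other side):
  ∃y ∀v ∀x ∃q ∃s ((¬B(v) ∨ ¬L(y) ∨ L(x) ∧ ¬L(q)) ∧ B(s))
The prefix is ∃y ∀v ∀x ∃q ∃s: 2 universal, 3 existential.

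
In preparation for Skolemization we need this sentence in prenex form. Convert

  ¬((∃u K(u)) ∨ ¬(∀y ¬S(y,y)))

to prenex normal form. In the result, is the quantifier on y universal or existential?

Move each ¬ inward, flipping quantifiers it crosses:
  (∀u ¬K(u)) ∧ (∀y ¬S(y,y))
Extract every quantifier outward, since the variables are now distinct and don't occur free across branches:
  ∀u ∀y (¬K(u) ∧ ¬S(y,y))
The quantifier ∀y sits under an even number of negations, so it remains universal.

universal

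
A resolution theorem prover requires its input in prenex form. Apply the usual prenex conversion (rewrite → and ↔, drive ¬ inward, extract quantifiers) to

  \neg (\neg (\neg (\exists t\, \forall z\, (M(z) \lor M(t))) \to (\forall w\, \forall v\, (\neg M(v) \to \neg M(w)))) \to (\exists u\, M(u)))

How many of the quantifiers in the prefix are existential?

Eliminate → and ↔ using ¬ and ∨.
  \neg (\neg \neg (\neg \neg (\exists t\, \forall z\, (M(z) \lor M(t))) \lor (\forall w\, \forall v\, (\neg \neg M(v) \lor \neg M(w)))) \lor (\exists u\, M(u)))
Drive negations inward (¬∀x A ≡ ∃x ¬A, ¬∃x A ≡ ∀x ¬A, De Morgan for ∧/∨):
  (\forall t\, \exists z\, (\neg M(z) \land \neg M(t))) \land (\exists w\, \exists v\, (\neg M(v) \land M(w))) \land (\forall u\, \neg M(u))
All bound variables are already distinct, so no renaming is needed.
Pull the quantifiers to the front (each side's bound variable is not free in the other side):
  \forall t\, \exists z\, \exists w\, \exists v\, \forall u\, (\neg M(z) \land \neg M(t) \land \neg M(v) \land M(w) \land \neg M(u))
The prefix is \forall t \exists z \exists w \exists v \forall u: 2 universal, 3 existential.

3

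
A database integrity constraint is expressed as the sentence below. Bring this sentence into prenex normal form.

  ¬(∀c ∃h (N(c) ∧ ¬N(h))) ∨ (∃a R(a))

∃c ∀h ∃a (¬N(c) ∨ N(h) ∨ R(a))

Drive negations inward (¬∀x A ≡ ∃x ¬A, ¬∃x A ≡ ∀x ¬A, De Morgan for ∧/∨):
  (∃c ∀h (¬N(c) ∨ N(h))) ∨ (∃a R(a))
Extract every quantifier outward, since the variables are now distinct and don't occur free across branches:
  ∃c ∀h ∃a (¬N(c) ∨ N(h) ∨ R(a))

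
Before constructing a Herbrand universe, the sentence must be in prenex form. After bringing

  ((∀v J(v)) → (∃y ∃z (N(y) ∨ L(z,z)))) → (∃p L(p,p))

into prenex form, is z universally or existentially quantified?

Rewrite implications/biconditionals: A → B as ¬A ∨ B.
  ¬(¬(∀v J(v)) ∨ (∃y ∃z (N(y) ∨ L(z,z)))) ∨ (∃p L(p,p))
Move each ¬ inward, flipping quantifiers it crosses:
  (∀v J(v)) ∧ (∀y ∀z (¬N(y) ∧ ¬L(z,z))) ∨ (∃p L(p,p))
Extract every quantifier outward, since the variables are now distinct and don't occur free across branches:
  ∀v ∀y ∀z ∃p (J(v) ∧ ¬N(y) ∧ ¬L(z,z) ∨ L(p,p))
The quantifier ∃z sits under an odd number of negations (counting the antecedent side of each →), so it flips to ∀z.

universal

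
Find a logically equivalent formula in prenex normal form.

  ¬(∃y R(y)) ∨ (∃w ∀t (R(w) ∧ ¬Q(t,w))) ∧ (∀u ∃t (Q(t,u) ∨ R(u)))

∀y ∃w ∀t ∀u ∃z1 (¬R(y) ∨ R(w) ∧ ¬Q(t,w) ∧ (Q(z1,u) ∨ R(u)))

Move each ¬ inward, flipping quantifiers it crosses:
  (∀y ¬R(y)) ∨ (∃w ∀t (R(w) ∧ ¬Q(t,w))) ∧ (∀u ∃t (Q(t,u) ∨ R(u)))
Give each quantifier a distinct variable: t↦z1.
  (∀y ¬R(y)) ∨ (∃w ∀t (R(w) ∧ ¬Q(t,w))) ∧ (∀u ∃z1 (Q(z1,u) ∨ R(u)))
Pull the quantifiers to the front (each side's bound variable is not free in the other side):
  ∀y ∃w ∀t ∀u ∃z1 (¬R(y) ∨ R(w) ∧ ¬Q(t,w) ∧ (Q(z1,u) ∨ R(u)))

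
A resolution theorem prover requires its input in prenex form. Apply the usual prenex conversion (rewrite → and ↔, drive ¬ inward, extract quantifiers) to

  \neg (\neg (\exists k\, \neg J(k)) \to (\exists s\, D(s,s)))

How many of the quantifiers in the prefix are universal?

2

First replace A → B with ¬A ∨ B.
  \neg (\neg \neg (\exists k\, \neg J(k)) \lor (\exists s\, D(s,s)))
Move each ¬ inward, flipping quantifiers it crosses:
  (\forall k\, J(k)) \land (\forall s\, \neg D(s,s))
All bound variables are already distinct, so no renaming is needed.
Finally move all quantifiers to the prefix:
  \forall k\, \forall s\, (J(k) \land \neg D(s,s))
The prefix is \forall k \forall s: 2 universal, 0 existential.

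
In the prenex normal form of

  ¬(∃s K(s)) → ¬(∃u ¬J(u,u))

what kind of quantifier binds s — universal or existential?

First replace A → B with ¬A ∨ B.
  ¬¬(∃s K(s)) ∨ ¬(∃u ¬J(u,u))
Push ¬ through the quantifiers and connectives to reach negation normal form:
  (∃s K(s)) ∨ (∀u J(u,u))
All bound variables are already distinct, so no renaming is needed.
Pull the quantifiers to the front (each side's bound variable is not free in the other side):
  ∃s ∀u (K(s) ∨ J(u,u))
The quantifier ∃s sits under an even number of negations (counting the antecedent side of each →), so it remains existential.

existential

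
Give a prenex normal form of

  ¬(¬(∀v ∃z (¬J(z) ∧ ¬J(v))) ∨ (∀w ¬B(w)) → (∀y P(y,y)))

Rewrite implications/biconditionals: A → B as ¬A ∨ B.
  ¬(¬(¬(∀v ∃z (¬J(z) ∧ ¬J(v))) ∨ (∀w ¬B(w))) ∨ (∀y P(y,y)))
Drive negations inward (¬∀x A ≡ ∃x ¬A, ¬∃x A ≡ ∀x ¬A, De Morgan for ∧/∨):
  ((∃v ∀z (J(z) ∨ J(v))) ∨ (∀w ¬B(w))) ∧ (∃y ¬P(y,y))
Extract every quantifier outward, since the variables are now distinct and don't occur free across branches:
  ∃v ∀z ∀w ∃y ((J(z) ∨ J(v) ∨ ¬B(w)) ∧ ¬P(y,y))

∃v ∀z ∀w ∃y ((J(z) ∨ J(v) ∨ ¬B(w)) ∧ ¬P(y,y))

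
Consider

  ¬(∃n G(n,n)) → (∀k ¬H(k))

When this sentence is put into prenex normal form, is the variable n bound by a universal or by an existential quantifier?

existential

Rewrite implications/biconditionals: A → B as ¬A ∨ B.
  ¬¬(∃n G(n,n)) ∨ (∀k ¬H(k))
Drive negations inward (¬∀x A ≡ ∃x ¬A, ¬∃x A ≡ ∀x ¬A, De Morgan for ∧/∨):
  (∃n G(n,n)) ∨ (∀k ¬H(k))
Finally move all quantifiers to the prefix:
  ∃n ∀k (G(n,n) ∨ ¬H(k))
The quantifier ∃n sits under an even number of negations (counting the antecedent side of each →), so it remains existential.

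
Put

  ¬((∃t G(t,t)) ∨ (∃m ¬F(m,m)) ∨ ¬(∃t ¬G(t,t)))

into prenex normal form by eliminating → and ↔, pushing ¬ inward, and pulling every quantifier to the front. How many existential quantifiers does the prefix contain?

Move each ¬ inward, flipping quantifiers it crosses:
  (∀t ¬G(t,t)) ∧ (∀m F(m,m)) ∧ (∃t ¬G(t,t))
Give each quantifier a distinct variable: t↦q.
  (∀t ¬G(t,t)) ∧ (∀m F(m,m)) ∧ (∃q ¬G(q,q))
Extract every quantifier outward, since the variables are now distinct and don't occur free across branches:
  ∀t ∀m ∃q (¬G(t,t) ∧ F(m,m) ∧ ¬G(q,q))
The prefix is ∀t ∀m ∃q: 2 universal, 1 existential.

1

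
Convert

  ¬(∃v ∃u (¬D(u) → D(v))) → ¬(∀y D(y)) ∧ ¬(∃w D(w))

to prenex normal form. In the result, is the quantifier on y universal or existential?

existential

Rewrite implications/biconditionals: A → B as ¬A ∨ B.
  ¬¬(∃v ∃u (¬¬D(u) ∨ D(v))) ∨ ¬(∀y D(y)) ∧ ¬(∃w D(w))
Drive negations inward (¬∀x A ≡ ∃x ¬A, ¬∃x A ≡ ∀x ¬A, De Morgan for ∧/∨):
  (∃v ∃u (D(u) ∨ D(v))) ∨ (∃y ¬D(y)) ∧ (∀w ¬D(w))
Finally move all quantifiers to the prefix:
  ∃v ∃u ∃y ∀w (D(u) ∨ D(v) ∨ ¬D(y) ∧ ¬D(w))
The quantifier ∀y sits under an odd number of negations (counting the antecedent side of each →), so it flips to ∃y.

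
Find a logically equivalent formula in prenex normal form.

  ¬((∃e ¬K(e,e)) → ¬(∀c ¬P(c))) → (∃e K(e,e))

∀e ∃c ∃v (K(e,e) ∨ P(c) ∨ K(v,v))

Eliminate → and ↔ using ¬ and ∨.
  ¬¬(¬(∃e ¬K(e,e)) ∨ ¬(∀c ¬P(c))) ∨ (∃e K(e,e))
Push ¬ through the quantifiers and connectives to reach negation normal form:
  (∀e K(e,e)) ∨ (∃c P(c)) ∨ (∃e K(e,e))
Standardize variables apart so no two quantifiers bind the same name: e↦v.
  (∀e K(e,e)) ∨ (∃c P(c)) ∨ (∃v K(v,v))
Finally move all quantifiers to the prefix:
  ∀e ∃c ∃v (K(e,e) ∨ P(c) ∨ K(v,v))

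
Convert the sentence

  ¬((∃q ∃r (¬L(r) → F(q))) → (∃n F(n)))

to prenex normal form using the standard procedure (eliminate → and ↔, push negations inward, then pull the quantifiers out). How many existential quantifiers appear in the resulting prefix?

2

First replace A → B with ¬A ∨ B.
  ¬(¬(∃q ∃r (¬¬L(r) ∨ F(q))) ∨ (∃n F(n)))
Move each ¬ inward, flipping quantifiers it crosses:
  (∃q ∃r (L(r) ∨ F(q))) ∧ (∀n ¬F(n))
All bound variables are already distinct, so no renaming is needed.
Extract every quantifier outward, since the variables are now distinct and don't occur free across branches:
  ∃q ∃r ∀n ((L(r) ∨ F(q)) ∧ ¬F(n))
The prefix is ∃q ∃r ∀n: 1 universal, 2 existential.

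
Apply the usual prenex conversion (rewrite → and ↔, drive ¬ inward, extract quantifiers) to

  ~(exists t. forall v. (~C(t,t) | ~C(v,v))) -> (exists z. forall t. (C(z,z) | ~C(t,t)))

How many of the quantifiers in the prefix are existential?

First replace A → B with ¬A ∨ B.
  ~~(exists t. forall v. (~C(t,t) | ~C(v,v))) | (exists z. forall t. (C(z,z) | ~C(t,t)))
Push ¬ through the quantifiers and connectives to reach negation normal form:
  (exists t. forall v. (~C(t,t) | ~C(v,v))) | (exists z. forall t. (C(z,z) | ~C(t,t)))
Rename bound variables to avoid capture: t↦y.
  (exists t. forall v. (~C(t,t) | ~C(v,v))) | (exists z. forall y. (C(z,z) | ~C(y,y)))
Pull the quantifiers to the front (each side's bound variable is not free in the other side):
  exists t. forall v. exists z. forall y. (~C(t,t) | ~C(v,v) | C(z,z) | ~C(y,y))
The prefix is exists t forall v exists z forall y: 2 universal, 2 existential.

2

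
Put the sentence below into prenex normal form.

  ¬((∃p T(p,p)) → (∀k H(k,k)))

∃p ∃k (T(p,p) ∧ ¬H(k,k))

Eliminate → and ↔ using ¬ and ∨.
  ¬(¬(∃p T(p,p)) ∨ (∀k H(k,k)))
Drive negations inward (¬∀x A ≡ ∃x ¬A, ¬∃x A ≡ ∀x ¬A, De Morgan for ∧/∨):
  (∃p T(p,p)) ∧ (∃k ¬H(k,k))
All bound variables are already distinct, so no renaming is needed.
Extract every quantifier outward, since the variables are now distinct and don't occur free across branches:
  ∃p ∃k (T(p,p) ∧ ¬H(k,k))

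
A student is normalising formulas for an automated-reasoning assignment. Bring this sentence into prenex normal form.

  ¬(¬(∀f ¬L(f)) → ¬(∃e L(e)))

∃f ∃e (L(f) ∧ L(e))

First replace A → B with ¬A ∨ B.
  ¬(¬¬(∀f ¬L(f)) ∨ ¬(∃e L(e)))
Move each ¬ inward, flipping quantifiers it crosses:
  (∃f L(f)) ∧ (∃e L(e))
All bound variables are already distinct, so no renaming is needed.
Extract every quantifier outward, since the variables are now distinct and don't occur free across branches:
  ∃f ∃e (L(f) ∧ L(e))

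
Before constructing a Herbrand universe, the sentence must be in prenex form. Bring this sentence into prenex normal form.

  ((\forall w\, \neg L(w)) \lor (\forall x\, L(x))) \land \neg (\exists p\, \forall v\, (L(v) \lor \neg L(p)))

Push ¬ through the quantifiers and connectives to reach negation normal form:
  ((\forall w\, \neg L(w)) \lor (\forall x\, L(x))) \land (\forall p\, \exists v\, (\neg L(v) \land L(p)))
Pull the quantifiers to the front (each side's bound variable is not free in the other side):
  \forall w\, \forall x\, \forall p\, \exists v\, ((\neg L(w) \lor L(x)) \land \neg L(v) \land L(p))

\forall w\, \forall x\, \forall p\, \exists v\, ((\neg L(w) \lor L(x)) \land \neg L(v) \land L(p))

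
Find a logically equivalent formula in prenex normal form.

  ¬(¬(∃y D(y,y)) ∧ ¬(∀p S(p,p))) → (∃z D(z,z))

∀y ∃p ∃z (¬D(y,y) ∧ ¬S(p,p) ∨ D(z,z))

First replace A → B with ¬A ∨ B.
  ¬¬(¬(∃y D(y,y)) ∧ ¬(∀p S(p,p))) ∨ (∃z D(z,z))
Move each ¬ inward, flipping quantifiers it crosses:
  (∀y ¬D(y,y)) ∧ (∃p ¬S(p,p)) ∨ (∃z D(z,z))
All bound variables are already distinct, so no renaming is needed.
Extract every quantifier outward, since the variables are now distinct and don't occur free across branches:
  ∀y ∃p ∃z (¬D(y,y) ∧ ¬S(p,p) ∨ D(z,z))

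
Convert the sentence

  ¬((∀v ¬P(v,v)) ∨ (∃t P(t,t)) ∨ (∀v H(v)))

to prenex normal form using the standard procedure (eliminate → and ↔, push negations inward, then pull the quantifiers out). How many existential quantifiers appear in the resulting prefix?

2

Push ¬ through the quantifiers and connectives to reach negation normal form:
  (∃v P(v,v)) ∧ (∀t ¬P(t,t)) ∧ (∃v ¬H(v))
Rename bound variables to avoid capture: v↦p.
  (∃v P(v,v)) ∧ (∀t ¬P(t,t)) ∧ (∃p ¬H(p))
Extract every quantifier outward, since the variables are now distinct and don't occur free across branches:
  ∃v ∀t ∃p (P(v,v) ∧ ¬P(t,t) ∧ ¬H(p))
The prefix is ∃v ∀t ∃p: 1 universal, 2 existential.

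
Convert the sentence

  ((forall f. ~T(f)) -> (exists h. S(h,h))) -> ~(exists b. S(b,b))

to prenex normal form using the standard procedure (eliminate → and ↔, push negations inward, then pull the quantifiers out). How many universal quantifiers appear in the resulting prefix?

3

First replace A → B with ¬A ∨ B.
  ~(~(forall f. ~T(f)) | (exists h. S(h,h))) | ~(exists b. S(b,b))
Move each ¬ inward, flipping quantifiers it crosses:
  (forall f. ~T(f)) & (forall h. ~S(h,h)) | (forall b. ~S(b,b))
All bound variables are already distinct, so no renaming is needed.
Pull the quantifiers to the front (each side's bound variable is not free in the other side):
  forall f. forall h. forall b. (~T(f) & ~S(h,h) | ~S(b,b))
The prefix is forall f forall h forall b: 3 universal, 0 existential.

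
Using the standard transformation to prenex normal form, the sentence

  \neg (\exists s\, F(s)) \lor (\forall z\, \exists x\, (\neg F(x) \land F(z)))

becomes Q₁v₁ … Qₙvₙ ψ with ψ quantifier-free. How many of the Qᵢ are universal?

Push ¬ through the quantifiers and connectives to reach negation normal form:
  (\forall s\, \neg F(s)) \lor (\forall z\, \exists x\, (\neg F(x) \land F(z)))
All bound variables are already distinct, so no renaming is needed.
Pull the quantifiers to the front (each side's bound variable is not free in the other side):
  \forall s\, \forall z\, \exists x\, (\neg F(s) \lor \neg F(x) \land F(z))
The prefix is \forall s \forall z \exists x: 2 universal, 1 existential.

2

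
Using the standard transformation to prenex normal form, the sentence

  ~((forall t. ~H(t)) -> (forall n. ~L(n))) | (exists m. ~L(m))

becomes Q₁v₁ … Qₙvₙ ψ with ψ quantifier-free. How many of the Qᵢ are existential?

2

First replace A → B with ¬A ∨ B.
  ~(~(forall t. ~H(t)) | (forall n. ~L(n))) | (exists m. ~L(m))
Push ¬ through the quantifiers and connectives to reach negation normal form:
  (forall t. ~H(t)) & (exists n. L(n)) | (exists m. ~L(m))
All bound variables are already distinct, so no renaming is needed.
Pull the quantifiers to the front (each side's bound variable is not free in the other side):
  forall t. exists n. exists m. (~H(t) & L(n) | ~L(m))
The prefix is forall t exists n exists m: 1 universal, 2 existential.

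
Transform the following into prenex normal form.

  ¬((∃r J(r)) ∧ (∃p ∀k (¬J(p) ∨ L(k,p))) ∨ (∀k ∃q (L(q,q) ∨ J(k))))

∀r ∀p ∃k ∃x ∀q ((¬J(r) ∨ J(p) ∧ ¬L(k,p)) ∧ ¬L(q,q) ∧ ¬J(x))

Push ¬ through the quantifiers and connectives to reach negation normal form:
  ((∀r ¬J(r)) ∨ (∀p ∃k (J(p) ∧ ¬L(k,p)))) ∧ (∃k ∀q (¬L(q,q) ∧ ¬J(k)))
Rename bound variables to avoid capture: k↦x.
  ((∀r ¬J(r)) ∨ (∀p ∃k (J(p) ∧ ¬L(k,p)))) ∧ (∃x ∀q (¬L(q,q) ∧ ¬J(x)))
Extract every quantifier outward, since the variables are now distinct and don't occur free across branches:
  ∀r ∀p ∃k ∃x ∀q ((¬J(r) ∨ J(p) ∧ ¬L(k,p)) ∧ ¬L(q,q) ∧ ¬J(x))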